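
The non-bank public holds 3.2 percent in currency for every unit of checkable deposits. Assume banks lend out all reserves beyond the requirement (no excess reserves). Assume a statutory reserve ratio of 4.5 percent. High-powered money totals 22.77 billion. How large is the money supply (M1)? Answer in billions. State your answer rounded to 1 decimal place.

305.2 billion

The money multiplier is m = (1 + c) / (rr + c) = (1 + 0.032) / (0.045 + 0.032) ≈ 13.4026.
So M = m × MB = 13.4026 × 22.77 ≈ 305.1772 billion.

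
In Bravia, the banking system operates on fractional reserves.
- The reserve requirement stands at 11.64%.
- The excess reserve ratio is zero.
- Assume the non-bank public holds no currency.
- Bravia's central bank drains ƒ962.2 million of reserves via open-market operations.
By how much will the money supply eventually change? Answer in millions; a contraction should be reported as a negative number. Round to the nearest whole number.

-8266 million

The simple money multiplier is m = 1/rr = 1/0.1164 ≈ 8.5911.
An open-market sale reduces the monetary base by 962.2 million, so ΔM = m × ΔMB = 8.5911 × (−962.2) ≈ -8266.3564 million.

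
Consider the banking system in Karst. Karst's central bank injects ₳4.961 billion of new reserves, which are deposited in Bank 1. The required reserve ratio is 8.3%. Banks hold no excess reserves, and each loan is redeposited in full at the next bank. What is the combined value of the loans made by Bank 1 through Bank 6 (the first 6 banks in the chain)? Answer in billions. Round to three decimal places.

₳22.221 billion

Bank i lends (1 − rr)^i of the original deposit: Bank 1 lends 4.961·0.9170 ≈ 4.5492, Bank 2 lends 4.961·0.9170² ≈ 4.1717, and so on.
Summing a geometric series: total = 4.961·[0.9170·(1 − 0.9170^6) / (1 − 0.9170)] ≈ 22.2207 billion.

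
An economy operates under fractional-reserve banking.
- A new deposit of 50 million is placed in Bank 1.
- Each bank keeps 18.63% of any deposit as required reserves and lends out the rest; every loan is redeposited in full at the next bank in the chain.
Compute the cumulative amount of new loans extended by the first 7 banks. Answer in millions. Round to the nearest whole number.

167 million

Bank i lends (1 − rr)^i of the original deposit: Bank 1 lends 50·0.8137 = 40.6850, Bank 2 lends 50·0.8137² ≈ 33.1054, and so on.
Summing a geometric series: total = 50·[0.8137·(1 − 0.8137^7) / (1 − 0.8137)] ≈ 166.8055 million.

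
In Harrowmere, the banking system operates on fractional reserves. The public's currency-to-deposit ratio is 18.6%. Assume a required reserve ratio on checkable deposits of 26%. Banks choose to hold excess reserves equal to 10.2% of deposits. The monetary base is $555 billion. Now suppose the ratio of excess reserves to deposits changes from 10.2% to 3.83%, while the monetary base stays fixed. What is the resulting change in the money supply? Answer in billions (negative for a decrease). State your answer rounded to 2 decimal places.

$157.99 billion

Initially m₁ = (1 + 0.186) / (0.26 + 0.102 + 0.186) ≈ 2.164234, so M₁ = 2.164234 × 555 ≈ 1201.1499 billion.
After the change m₂ = (1 + 0.186) / (0.26 + 0.0383 + 0.186) ≈ 2.448895, so M₂ = 2.448895 × 555 ≈ 1359.1367 billion.
ΔM = M₂ − M₁ = 1359.1367 − 1201.1499 = 157.9868 billion.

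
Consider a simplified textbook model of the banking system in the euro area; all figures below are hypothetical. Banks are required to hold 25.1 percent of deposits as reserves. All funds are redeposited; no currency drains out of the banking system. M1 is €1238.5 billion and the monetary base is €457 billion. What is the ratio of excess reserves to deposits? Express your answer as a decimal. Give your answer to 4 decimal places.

0.1180

Using m = M/MB = 1238.5/457 ≈ 2.710066. Since m = (1 + c)/(c + rr + e), the denominator satisfies c + rr + e = (1 + c)/m = (1 + 0) / 2.710066 ≈ 0.368995.
With c = 0 and rr = 0.251, the ratio of excess reserves to deposits is 0.368995 − 0 − 0.251 = 0.117995.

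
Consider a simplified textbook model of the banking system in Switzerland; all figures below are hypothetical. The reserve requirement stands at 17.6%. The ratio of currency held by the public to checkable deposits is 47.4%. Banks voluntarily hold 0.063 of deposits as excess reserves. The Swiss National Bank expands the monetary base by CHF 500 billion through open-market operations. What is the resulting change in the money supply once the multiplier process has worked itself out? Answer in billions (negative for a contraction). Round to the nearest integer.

CHF 1034 billion

The money multiplier is m = (1 + c) / (rr + e + c) = (1 + 0.474) / (0.176 + 0.063 + 0.474) ≈ 2.0673.
The purchase adds 500 billion of base, so ΔM = m × ΔMB = 2.0673 × (+500) = 1033.65 billion.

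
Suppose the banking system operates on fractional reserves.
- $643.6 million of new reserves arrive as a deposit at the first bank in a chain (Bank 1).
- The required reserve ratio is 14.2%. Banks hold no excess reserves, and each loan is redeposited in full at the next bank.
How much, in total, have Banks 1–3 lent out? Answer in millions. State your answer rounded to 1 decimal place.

$1432.5 million

Bank i lends (1 − rr)^i of the original deposit: Bank 1 lends 643.6·0.8580 = 552.2088, Bank 2 lends 643.6·0.8580² ≈ 473.7952, and so on.
Summing a geometric series: total = 643.6·[0.8580·(1 − 0.8580^3) / (1 − 0.8580)] ≈ 1432.5202 million.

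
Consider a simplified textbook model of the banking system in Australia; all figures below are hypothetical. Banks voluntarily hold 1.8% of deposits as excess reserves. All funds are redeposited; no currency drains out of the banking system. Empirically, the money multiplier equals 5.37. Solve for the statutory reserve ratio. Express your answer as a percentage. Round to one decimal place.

Using m = 5.37. Since m = (1 + c)/(c + rr + e), the denominator satisfies c + rr + e = (1 + c)/m = (1 + 0) / 5.37 ≈ 0.186220.
With c = 0 and e = 0.018, the statutory reserve ratio is 0.186220 − 0 − 0.018 = 0.16822.

16.8%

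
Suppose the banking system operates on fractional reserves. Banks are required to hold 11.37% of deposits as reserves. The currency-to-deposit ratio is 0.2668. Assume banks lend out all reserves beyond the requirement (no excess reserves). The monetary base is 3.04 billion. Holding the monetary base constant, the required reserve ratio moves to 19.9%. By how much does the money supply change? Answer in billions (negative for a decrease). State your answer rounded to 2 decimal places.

-1.85 billion

Initially m₁ = (1 + 0.2668) / (0.1137 + 0.2668) ≈ 3.3293, so M₁ = 3.3293 × 3.04 ≈ 10.1211 billion.
After the change m₂ = (1 + 0.2668) / (0.199 + 0.2668) ≈ 2.7196, so M₂ = 2.7196 × 3.04 ≈ 8.2676 billion.
ΔM = M₂ − M₁ = 8.2676 − 10.1211 = -1.8535 billion.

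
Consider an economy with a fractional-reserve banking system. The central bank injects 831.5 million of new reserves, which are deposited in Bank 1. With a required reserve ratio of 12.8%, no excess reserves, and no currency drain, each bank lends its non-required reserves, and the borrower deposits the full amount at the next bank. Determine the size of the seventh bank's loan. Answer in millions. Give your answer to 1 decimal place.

318.8 million

Each bank lends a fraction (1 − rr) = 0.8720 of the deposit it receives, so Bank 7 receives 831.5·0.8720^6 and lends 831.5·0.8720^7 ≈ 318.7702 million.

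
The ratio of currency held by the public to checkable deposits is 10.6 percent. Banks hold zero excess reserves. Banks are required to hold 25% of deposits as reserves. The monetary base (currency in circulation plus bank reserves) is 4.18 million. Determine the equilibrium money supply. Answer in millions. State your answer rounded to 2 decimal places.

The money multiplier is m = (1 + c) / (rr + c) = (1 + 0.106) / (0.25 + 0.106) ≈ 3.1067.
So M = m × MB = 3.1067 × 4.18 ≈ 12.986 million.

12.99 million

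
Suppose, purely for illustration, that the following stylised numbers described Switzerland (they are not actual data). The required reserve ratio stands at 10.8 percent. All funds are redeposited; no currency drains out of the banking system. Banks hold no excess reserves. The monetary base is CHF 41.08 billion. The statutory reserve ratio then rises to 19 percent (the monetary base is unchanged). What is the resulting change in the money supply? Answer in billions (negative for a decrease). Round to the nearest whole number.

Initially m₁ = 1 / (0.108) ≈ 9.2593, so M₁ = 9.2593 × 41.08 ≈ 380.372 billion.
After the change m₂ = 1 / (0.19) ≈ 5.2632, so M₂ = 5.2632 × 41.08 ≈ 216.2123 billion.
ΔM = M₂ − M₁ = 216.2123 − 380.372 = -164.1597 billion.

-164 billion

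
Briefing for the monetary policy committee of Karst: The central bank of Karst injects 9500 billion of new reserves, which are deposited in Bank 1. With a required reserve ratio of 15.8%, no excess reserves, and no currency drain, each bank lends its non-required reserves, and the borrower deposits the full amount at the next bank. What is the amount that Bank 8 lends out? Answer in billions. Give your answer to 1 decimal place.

Each bank lends a fraction (1 − rr) = 0.8420 of the deposit it receives, so Bank 8 receives 9500·0.8420^7 and lends 9500·0.8420^8 ≈ 2400.0503 billion.

2400.1 billion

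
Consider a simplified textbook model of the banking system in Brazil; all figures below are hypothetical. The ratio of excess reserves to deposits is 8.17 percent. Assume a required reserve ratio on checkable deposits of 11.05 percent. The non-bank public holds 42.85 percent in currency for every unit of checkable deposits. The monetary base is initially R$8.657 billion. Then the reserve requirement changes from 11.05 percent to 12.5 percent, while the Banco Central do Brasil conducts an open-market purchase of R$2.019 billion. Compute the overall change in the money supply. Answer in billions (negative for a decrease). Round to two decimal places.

R$4.09 billion

Before: m₁ = (1 + 0.4285) / (0.1105 + 0.0817 + 0.4285) ≈ 2.30143, MB₁ = 8.657, so M₁ = 2.30143 × 8.657 ≈ 19.9235 billion.
After: m₂ = (1 + 0.4285) / (0.125 + 0.0817 + 0.4285) ≈ 2.24890, MB₂ = 8.657 + 2.019 = 10.676, so M₂ = 2.24890 × 10.676 ≈ 24.0093 billion.
ΔM = M₂ − M₁ = 24.0093 − 19.9235 = 4.0858 billion.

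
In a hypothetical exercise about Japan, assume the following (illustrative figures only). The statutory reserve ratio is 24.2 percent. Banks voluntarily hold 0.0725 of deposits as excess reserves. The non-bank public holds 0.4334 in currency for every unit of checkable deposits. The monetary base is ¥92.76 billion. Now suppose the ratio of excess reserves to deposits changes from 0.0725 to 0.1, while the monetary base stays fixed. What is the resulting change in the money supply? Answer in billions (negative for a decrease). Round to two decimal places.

Initially m₁ = (1 + 0.4334) / (0.242 + 0.0725 + 0.4334) ≈ 1.91657, so M₁ = 1.91657 × 92.76 ≈ 177.781 billion.
After the change m₂ = (1 + 0.4334) / (0.242 + 0.1 + 0.4334) ≈ 1.84859, so M₂ = 1.84859 × 92.76 ≈ 171.4752 billion.
ΔM = M₂ − M₁ = 171.4752 − 177.781 = -6.3058 billion.

-6.31 billion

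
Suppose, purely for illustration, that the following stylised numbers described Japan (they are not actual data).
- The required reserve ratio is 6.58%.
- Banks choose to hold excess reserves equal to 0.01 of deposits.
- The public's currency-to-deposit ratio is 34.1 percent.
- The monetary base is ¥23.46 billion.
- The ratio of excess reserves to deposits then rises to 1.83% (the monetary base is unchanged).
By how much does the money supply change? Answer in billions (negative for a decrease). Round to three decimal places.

-1.474 billion

Initially m₁ = (1 + 0.341) / (0.0658 + 0.01 + 0.341) ≈ 3.217370, so M₁ = 3.217370 × 23.46 ≈ 75.4795 billion.
After the change m₂ = (1 + 0.341) / (0.0658 + 0.0183 + 0.341) ≈ 3.154552, so M₂ = 3.154552 × 23.46 ≈ 74.0058 billion.
ΔM = M₂ − M₁ = 74.0058 − 75.4795 = -1.4737 billion.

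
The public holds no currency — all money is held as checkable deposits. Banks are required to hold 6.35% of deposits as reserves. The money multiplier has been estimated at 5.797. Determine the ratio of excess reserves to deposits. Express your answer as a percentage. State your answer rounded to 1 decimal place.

10.9%

Using m = 5.797. Since m = (1 + c)/(c + rr + e), the denominator satisfies c + rr + e = (1 + c)/m = (1 + 0) / 5.797 ≈ 0.172503.
With c = 0 and rr = 0.0635, the ratio of excess reserves to deposits is 0.172503 − 0 − 0.0635 = 0.109003.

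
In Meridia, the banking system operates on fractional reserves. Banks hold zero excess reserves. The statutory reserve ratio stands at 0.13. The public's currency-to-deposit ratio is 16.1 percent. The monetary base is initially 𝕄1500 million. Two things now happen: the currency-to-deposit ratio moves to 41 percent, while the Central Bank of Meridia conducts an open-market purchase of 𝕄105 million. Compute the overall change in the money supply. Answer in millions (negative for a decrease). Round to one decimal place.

Before: m₁ = (1 + 0.161) / (0.13 + 0.161) ≈ 3.989691, MB₁ = 1500, so M₁ = 3.989691 × 1500 = 5984.5365 million.
After: m₂ = (1 + 0.41) / (0.13 + 0.41) ≈ 2.611111, MB₂ = 1500 + 105 = 1605, so M₂ = 2.611111 × 1605 ≈ 4190.8332 million.
ΔM = M₂ − M₁ = 4190.8332 − 5984.5365 = -1793.7033 million.

-1793.7 million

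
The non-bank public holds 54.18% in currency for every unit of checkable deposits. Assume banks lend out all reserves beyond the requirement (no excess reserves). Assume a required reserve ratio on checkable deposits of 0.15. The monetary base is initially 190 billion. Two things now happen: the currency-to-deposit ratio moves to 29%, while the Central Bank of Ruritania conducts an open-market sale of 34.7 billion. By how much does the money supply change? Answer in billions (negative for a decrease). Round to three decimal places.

31.862 billion

Before: m₁ = (1 + 0.5418) / (0.15 + 0.5418) ≈ 2.2286788, MB₁ = 190, so M₁ = 2.2286788 × 190 ≈ 423.449 billion.
After: m₂ = (1 + 0.29) / (0.15 + 0.29) ≈ 2.9318182, MB₂ = 190 − 34.7 = 155.3, so M₂ = 2.9318182 × 155.3 ≈ 455.3114 billion.
ΔM = M₂ − M₁ = 455.3114 − 423.449 = 31.8624 billion.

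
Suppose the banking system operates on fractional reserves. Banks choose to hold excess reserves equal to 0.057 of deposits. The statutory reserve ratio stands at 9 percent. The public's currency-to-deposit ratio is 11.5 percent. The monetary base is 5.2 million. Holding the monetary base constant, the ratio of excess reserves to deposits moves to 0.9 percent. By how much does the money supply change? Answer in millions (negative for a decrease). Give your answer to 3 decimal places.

4.964 million

Initially m₁ = (1 + 0.115) / (0.09 + 0.057 + 0.115) ≈ 4.25573, so M₁ = 4.25573 × 5.2 ≈ 22.1298 million.
After the change m₂ = (1 + 0.115) / (0.09 + 0.009 + 0.115) ≈ 5.21028, so M₂ = 5.21028 × 5.2 ≈ 27.0935 million.
ΔM = M₂ − M₁ = 27.0935 − 22.1298 = 4.9637 million.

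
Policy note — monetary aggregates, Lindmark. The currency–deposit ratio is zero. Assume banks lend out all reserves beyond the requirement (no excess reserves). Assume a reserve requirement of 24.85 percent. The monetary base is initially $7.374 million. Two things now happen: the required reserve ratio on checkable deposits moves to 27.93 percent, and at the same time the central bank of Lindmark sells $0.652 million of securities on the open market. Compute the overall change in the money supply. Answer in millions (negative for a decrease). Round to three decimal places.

Before: m₁ = 1 / (0.2485) ≈ 4.02414, MB₁ = 7.374, so M₁ = 4.02414 × 7.374 ≈ 29.674 million.
After: m₂ = 1 / (0.2793) ≈ 3.58038, MB₂ = 7.374 − 0.652 = 6.722, so M₂ = 3.58038 × 6.722 ≈ 24.0673 million.
ΔM = M₂ − M₁ = 24.0673 − 29.674 = -5.6067 million.

-5.607 million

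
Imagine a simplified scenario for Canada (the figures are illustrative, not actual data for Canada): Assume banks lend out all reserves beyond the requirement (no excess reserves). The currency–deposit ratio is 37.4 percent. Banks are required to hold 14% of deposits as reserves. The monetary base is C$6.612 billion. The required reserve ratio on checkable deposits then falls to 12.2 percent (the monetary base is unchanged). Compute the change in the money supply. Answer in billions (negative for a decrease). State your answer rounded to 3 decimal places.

Initially m₁ = (1 + 0.374) / (0.14 + 0.374) ≈ 2.67315, so M₁ = 2.67315 × 6.612 ≈ 17.6749 billion.
After the change m₂ = (1 + 0.374) / (0.122 + 0.374) ≈ 2.77016, so M₂ = 2.77016 × 6.612 ≈ 18.3163 billion.
ΔM = M₂ − M₁ = 18.3163 − 17.6749 = 0.6414 billion.

C$0.641 billion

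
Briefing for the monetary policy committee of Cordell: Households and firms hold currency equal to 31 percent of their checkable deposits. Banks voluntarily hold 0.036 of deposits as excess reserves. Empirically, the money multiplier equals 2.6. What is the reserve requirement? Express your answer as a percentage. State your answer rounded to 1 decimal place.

Using m = 2.6. Since m = (1 + c)/(c + rr + e), the denominator satisfies c + rr + e = (1 + c)/m = (1 + 0.31) / 2.6 ≈ 0.503846.
With c = 0.31 and e = 0.036, the reserve requirement is 0.503846 − 0.31 − 0.036 = 0.157846.

15.8%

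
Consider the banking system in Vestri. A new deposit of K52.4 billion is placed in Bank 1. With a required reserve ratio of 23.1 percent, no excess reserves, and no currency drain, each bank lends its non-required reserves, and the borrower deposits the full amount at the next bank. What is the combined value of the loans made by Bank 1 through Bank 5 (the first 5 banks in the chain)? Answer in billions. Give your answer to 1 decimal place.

Bank i lends (1 − rr)^i of the original deposit: Bank 1 lends 52.4·0.7690 = 40.2956, Bank 2 lends 52.4·0.7690² ≈ 30.9873, and so on.
Summing a geometric series: total = 52.4·[0.7690·(1 − 0.7690^5) / (1 − 0.7690)] ≈ 127.5285 billion.

K127.5 billion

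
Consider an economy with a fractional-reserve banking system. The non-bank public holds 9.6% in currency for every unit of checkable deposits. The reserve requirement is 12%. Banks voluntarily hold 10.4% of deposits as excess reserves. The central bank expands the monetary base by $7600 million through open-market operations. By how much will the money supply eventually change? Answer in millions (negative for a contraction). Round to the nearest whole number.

The money multiplier is m = (1 + c) / (rr + e + c) = (1 + 0.096) / (0.12 + 0.104 + 0.096) = 3.42500.
The purchase adds 7600 million of base, so ΔM = m × ΔMB = 3.42500 × (+7600) = 26030 million.

$26030 million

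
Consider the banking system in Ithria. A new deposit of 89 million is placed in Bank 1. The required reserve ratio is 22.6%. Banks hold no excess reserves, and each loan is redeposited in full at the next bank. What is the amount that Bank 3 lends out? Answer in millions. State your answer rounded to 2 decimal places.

Each bank lends a fraction (1 − rr) = 0.7740 of the deposit it receives, so Bank 3 receives 89·0.7740^2 and lends 89·0.7740^3 ≈ 41.2679 million.

41.27 million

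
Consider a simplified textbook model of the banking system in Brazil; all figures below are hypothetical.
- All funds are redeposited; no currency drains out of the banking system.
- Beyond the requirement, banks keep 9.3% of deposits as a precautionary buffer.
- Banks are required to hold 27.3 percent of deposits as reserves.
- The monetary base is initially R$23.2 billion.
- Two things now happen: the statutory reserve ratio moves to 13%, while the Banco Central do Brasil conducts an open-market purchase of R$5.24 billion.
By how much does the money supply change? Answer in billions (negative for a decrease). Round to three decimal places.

Before: m₁ = 1 / (0.273 + 0.093) ≈ 2.732240, MB₁ = 23.2, so M₁ = 2.732240 × 23.2 ≈ 63.388 billion.
After: m₂ = 1 / (0.13 + 0.093) ≈ 4.484305, MB₂ = 23.2 + 5.24 = 28.44, so M₂ = 4.484305 × 28.44 ≈ 127.5336 billion.
ΔM = M₂ − M₁ = 127.5336 − 63.388 = 64.1456 billion.

R$64.146 billion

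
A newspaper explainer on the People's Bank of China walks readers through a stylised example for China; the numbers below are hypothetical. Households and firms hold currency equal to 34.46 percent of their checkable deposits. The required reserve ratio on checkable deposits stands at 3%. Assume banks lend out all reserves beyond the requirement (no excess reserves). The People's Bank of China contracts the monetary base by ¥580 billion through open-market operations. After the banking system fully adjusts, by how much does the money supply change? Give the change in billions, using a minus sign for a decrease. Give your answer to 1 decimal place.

The money multiplier is m = (1 + c) / (rr + c) = (1 + 0.3446) / (0.03 + 0.3446) ≈ 3.58943.
The sale removes 580 billion of base, so ΔM = m × ΔMB = 3.58943 × (−580) = -2081.8694 billion.

-2081.9 billion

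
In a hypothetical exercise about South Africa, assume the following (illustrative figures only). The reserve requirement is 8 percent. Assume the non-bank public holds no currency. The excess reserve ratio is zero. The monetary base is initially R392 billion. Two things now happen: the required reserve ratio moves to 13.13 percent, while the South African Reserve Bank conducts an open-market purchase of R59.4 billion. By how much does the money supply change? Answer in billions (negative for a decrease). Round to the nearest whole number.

Before: m₁ = 1 / (0.08) = 12.5, MB₁ = 392, so M₁ = 12.5 × 392 = 4900 billion.
After: m₂ = 1 / (0.1313) ≈ 7.6161, MB₂ = 392 + 59.4 = 451.4, so M₂ = 7.6161 × 451.4 ≈ 3437.9075 billion.
ΔM = M₂ − M₁ = 3437.9075 − 4900 = -1462.0925 billion.

-1462 billion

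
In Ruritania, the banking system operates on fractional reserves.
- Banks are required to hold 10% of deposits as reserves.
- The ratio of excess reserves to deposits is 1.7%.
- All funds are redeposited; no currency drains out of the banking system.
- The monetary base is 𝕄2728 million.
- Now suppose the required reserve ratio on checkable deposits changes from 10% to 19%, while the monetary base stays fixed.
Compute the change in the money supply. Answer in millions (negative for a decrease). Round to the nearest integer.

-10137 million

Initially m₁ = 1 / (0.1 + 0.017) ≈ 8.54701, so M₁ = 8.54701 × 2728 ≈ 23316.2433 million.
After the change m₂ = 1 / (0.19 + 0.017) ≈ 4.83092, so M₂ = 4.83092 × 2728 ≈ 13178.7498 million.
ΔM = M₂ − M₁ = 13178.7498 − 23316.2433 = -10137.4935 million.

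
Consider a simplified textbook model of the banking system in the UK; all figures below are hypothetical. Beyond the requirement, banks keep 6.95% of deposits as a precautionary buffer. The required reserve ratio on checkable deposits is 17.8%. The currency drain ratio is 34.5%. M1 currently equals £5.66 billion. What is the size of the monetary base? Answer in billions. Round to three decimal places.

£2.493 billion

The money multiplier is m = (1 + c) / (rr + e + c) = (1 + 0.345) / (0.178 + 0.0695 + 0.345) ≈ 2.27004.
MB = M / m = 5.66 / 2.27004 ≈ 2.4933 billion.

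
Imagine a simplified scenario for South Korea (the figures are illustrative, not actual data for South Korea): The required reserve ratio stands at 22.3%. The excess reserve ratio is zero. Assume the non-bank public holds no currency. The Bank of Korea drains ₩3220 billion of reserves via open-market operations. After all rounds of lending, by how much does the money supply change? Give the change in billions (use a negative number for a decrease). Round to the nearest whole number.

The simple money multiplier is m = 1/rr = 1/0.223 ≈ 4.48430.
An open-market sale reduces the monetary base by 3220 billion, so ΔM = m × ΔMB = 4.48430 × (−3220) = -14439.446 billion.

-14439 billion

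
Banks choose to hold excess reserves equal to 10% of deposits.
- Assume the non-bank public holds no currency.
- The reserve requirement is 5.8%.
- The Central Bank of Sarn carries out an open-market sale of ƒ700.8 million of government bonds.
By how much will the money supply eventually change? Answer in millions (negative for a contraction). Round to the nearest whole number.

The money multiplier is m = 1 / (rr + e) = 1 / (0.058 + 0.1) ≈ 6.3291.
The sale removes 700.8 million of base, so ΔM = m × ΔMB = 6.3291 × (−700.8) ≈ -4435.4333 million.

-4435 million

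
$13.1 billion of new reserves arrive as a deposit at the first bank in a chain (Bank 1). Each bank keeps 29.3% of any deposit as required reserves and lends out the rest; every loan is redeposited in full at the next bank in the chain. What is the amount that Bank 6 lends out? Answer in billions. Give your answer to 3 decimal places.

Each bank lends a fraction (1 − rr) = 0.7070 of the deposit it receives, so Bank 6 receives 13.1·0.7070^5 and lends 13.1·0.7070^6 ≈ 1.6360 billion.

$1.636 billion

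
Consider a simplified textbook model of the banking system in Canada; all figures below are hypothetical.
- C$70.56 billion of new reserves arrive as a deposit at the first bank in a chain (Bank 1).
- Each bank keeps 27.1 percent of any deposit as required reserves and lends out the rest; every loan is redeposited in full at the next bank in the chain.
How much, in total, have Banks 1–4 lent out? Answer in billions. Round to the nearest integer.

C$136 billion

Bank i lends (1 − rr)^i of the original deposit: Bank 1 lends 70.56·0.7290 ≈ 51.4382, Bank 2 lends 70.56·0.7290² ≈ 37.4985, and so on.
Summing a geometric series: total = 70.56·[0.7290·(1 − 0.7290^4) / (1 − 0.7290)] ≈ 136.2013 billion.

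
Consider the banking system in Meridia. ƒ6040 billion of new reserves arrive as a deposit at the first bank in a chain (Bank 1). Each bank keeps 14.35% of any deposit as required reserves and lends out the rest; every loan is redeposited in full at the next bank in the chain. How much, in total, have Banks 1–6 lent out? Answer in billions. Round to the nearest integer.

Bank i lends (1 − rr)^i of the original deposit: Bank 1 lends 6040·0.8565 = 5173.2600, Bank 2 lends 6040·0.8565² ≈ 4430.8972, and so on.
Summing a geometric series: total = 6040·[0.8565·(1 − 0.8565^6) / (1 − 0.8565)] ≈ 21818.2426 billion.

ƒ21818 billion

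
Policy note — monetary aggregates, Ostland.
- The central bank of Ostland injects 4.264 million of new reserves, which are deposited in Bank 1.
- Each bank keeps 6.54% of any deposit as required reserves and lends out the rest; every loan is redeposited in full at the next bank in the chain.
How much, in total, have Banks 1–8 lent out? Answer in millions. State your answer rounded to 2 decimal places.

25.46 million

Bank i lends (1 − rr)^i of the original deposit: Bank 1 lends 4.264·0.9346 ≈ 3.9851, Bank 2 lends 4.264·0.9346² ≈ 3.7245, and so on.
Summing a geometric series: total = 4.264·[0.9346·(1 − 0.9346^8) / (1 − 0.9346)] ≈ 25.4639 million.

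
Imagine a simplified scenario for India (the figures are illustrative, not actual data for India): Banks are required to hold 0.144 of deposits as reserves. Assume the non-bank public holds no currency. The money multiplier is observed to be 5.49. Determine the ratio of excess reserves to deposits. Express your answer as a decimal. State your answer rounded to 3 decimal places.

0.038

Using m = 5.49. Since m = (1 + c)/(c + rr + e), the denominator satisfies c + rr + e = (1 + c)/m = (1 + 0) / 5.49 ≈ 0.182149.
With c = 0 and rr = 0.144, the ratio of excess reserves to deposits is 0.182149 − 0 − 0.144 = 0.038149.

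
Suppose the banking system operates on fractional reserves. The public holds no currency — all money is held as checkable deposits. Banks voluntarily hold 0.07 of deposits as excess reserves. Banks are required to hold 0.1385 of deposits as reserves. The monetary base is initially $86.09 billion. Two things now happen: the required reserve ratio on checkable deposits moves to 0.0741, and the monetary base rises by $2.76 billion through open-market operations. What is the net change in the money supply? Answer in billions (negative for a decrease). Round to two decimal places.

Before: m₁ = 1 / (0.1385 + 0.07) ≈ 4.79616, MB₁ = 86.09, so M₁ = 4.79616 × 86.09 ≈ 412.9014 billion.
After: m₂ = 1 / (0.0741 + 0.07) ≈ 6.93963, MB₂ = 86.09 + 2.76 = 88.85, so M₂ = 6.93963 × 88.85 ≈ 616.5861 billion.
ΔM = M₂ − M₁ = 616.5861 − 412.9014 = 203.6847 billion.

$203.68 billion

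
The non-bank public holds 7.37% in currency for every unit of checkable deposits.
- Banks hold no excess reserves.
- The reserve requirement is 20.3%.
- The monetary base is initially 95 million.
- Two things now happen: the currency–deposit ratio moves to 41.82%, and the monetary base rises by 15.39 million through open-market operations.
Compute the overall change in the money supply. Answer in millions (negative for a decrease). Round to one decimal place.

-116.6 million

Before: m₁ = (1 + 0.0737) / (0.203 + 0.0737) ≈ 3.88038, MB₁ = 95, so M₁ = 3.88038 × 95 = 368.6361 million.
After: m₂ = (1 + 0.4182) / (0.203 + 0.4182) ≈ 2.28300, MB₂ = 95 + 15.39 = 110.39, so M₂ = 2.28300 × 110.39 ≈ 252.0204 million.
ΔM = M₂ − M₁ = 252.0204 − 368.6361 = -116.6157 million.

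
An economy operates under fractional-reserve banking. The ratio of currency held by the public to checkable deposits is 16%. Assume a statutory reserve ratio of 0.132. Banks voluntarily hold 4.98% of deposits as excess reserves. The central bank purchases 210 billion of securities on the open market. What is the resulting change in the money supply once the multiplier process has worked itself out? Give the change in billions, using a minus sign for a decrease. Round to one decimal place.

The money multiplier is m = (1 + c) / (rr + e + c) = (1 + 0.16) / (0.132 + 0.0498 + 0.16) ≈ 3.39380.
The purchase adds 210 billion of base, so ΔM = m × ΔMB = 3.39380 × (+210) = 712.698 billion.

712.7 billion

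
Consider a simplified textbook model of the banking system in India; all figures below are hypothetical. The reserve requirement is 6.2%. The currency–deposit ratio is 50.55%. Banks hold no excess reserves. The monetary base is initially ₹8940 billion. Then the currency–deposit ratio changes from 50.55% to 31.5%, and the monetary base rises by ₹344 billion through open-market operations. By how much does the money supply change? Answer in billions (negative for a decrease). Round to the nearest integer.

₹8667 billion

Before: m₁ = (1 + 0.5055) / (0.062 + 0.5055) ≈ 2.65286, MB₁ = 8940, so M₁ = 2.65286 × 8940 = 23716.5684 billion.
After: m₂ = (1 + 0.315) / (0.062 + 0.315) ≈ 3.48806, MB₂ = 8940 + 344 = 9284, so M₂ = 3.48806 × 9284 ≈ 32383.149 billion.
ΔM = M₂ − M₁ = 32383.149 − 23716.5684 = 8666.5806 billion.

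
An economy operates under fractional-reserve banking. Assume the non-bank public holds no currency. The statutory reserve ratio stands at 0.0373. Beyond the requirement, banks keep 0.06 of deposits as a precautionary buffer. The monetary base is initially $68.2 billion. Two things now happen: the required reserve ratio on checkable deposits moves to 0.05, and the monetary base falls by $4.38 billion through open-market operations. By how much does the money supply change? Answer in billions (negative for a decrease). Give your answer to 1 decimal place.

Before: m₁ = 1 / (0.0373 + 0.06) ≈ 10.2775, MB₁ = 68.2, so M₁ = 10.2775 × 68.2 = 700.9255 billion.
After: m₂ = 1 / (0.05 + 0.06) ≈ 9.0909, MB₂ = 68.2 − 4.38 = 63.82, so M₂ = 9.0909 × 63.82 ≈ 580.1812 billion.
ΔM = M₂ − M₁ = 580.1812 − 700.9255 = -120.7443 billion.

-120.7 billion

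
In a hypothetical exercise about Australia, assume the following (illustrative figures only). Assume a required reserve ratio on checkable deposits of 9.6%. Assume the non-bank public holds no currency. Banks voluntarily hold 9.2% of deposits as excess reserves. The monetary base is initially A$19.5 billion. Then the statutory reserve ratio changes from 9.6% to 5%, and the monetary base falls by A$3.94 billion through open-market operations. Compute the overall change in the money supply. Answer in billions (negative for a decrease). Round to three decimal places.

A$5.854 billion

Before: m₁ = 1 / (0.096 + 0.092) ≈ 5.319149, MB₁ = 19.5, so M₁ = 5.319149 × 19.5 ≈ 103.7234 billion.
After: m₂ = 1 / (0.05 + 0.092) ≈ 7.042254, MB₂ = 19.5 − 3.94 = 15.56, so M₂ = 7.042254 × 15.56 ≈ 109.5775 billion.
ΔM = M₂ − M₁ = 109.5775 − 103.7234 = 5.8541 billion.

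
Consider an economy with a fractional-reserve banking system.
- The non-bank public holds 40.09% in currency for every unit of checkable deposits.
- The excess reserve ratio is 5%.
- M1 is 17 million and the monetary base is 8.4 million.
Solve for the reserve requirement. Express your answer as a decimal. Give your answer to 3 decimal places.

Using m = M/MB = 17/8.4 ≈ 2.023810. Since m = (1 + c)/(c + rr + e), the denominator satisfies c + rr + e = (1 + c)/m = (1 + 0.4009) / 2.023810 ≈ 0.692209.
With c = 0.4009 and e = 0.05, the reserve requirement is 0.692209 − 0.4009 − 0.05 = 0.241309.

0.241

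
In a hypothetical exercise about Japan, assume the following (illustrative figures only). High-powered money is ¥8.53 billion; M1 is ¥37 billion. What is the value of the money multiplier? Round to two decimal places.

4.34

The money multiplier is m = M / MB = 37 / 8.53 ≈ 4.33763.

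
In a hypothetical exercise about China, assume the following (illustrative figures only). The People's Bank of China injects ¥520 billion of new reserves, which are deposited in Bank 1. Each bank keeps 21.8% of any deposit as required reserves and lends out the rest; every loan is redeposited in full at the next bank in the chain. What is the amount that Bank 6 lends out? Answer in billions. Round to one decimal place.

¥118.9 billion

Each bank lends a fraction (1 − rr) = 0.7820 of the deposit it receives, so Bank 6 receives 520·0.7820^5 and lends 520·0.7820^6 ≈ 118.9170 billion.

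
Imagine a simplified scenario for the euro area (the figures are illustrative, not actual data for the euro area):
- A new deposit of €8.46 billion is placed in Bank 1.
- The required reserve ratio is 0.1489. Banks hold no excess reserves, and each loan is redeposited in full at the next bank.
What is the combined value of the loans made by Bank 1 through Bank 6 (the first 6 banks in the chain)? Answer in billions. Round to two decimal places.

Bank i lends (1 − rr)^i of the original deposit: Bank 1 lends 8.46·0.8511 ≈ 7.2003, Bank 2 lends 8.46·0.8511² ≈ 6.1282, and so on.
Summing a geometric series: total = 8.46·[0.8511·(1 − 0.8511^6) / (1 − 0.8511)] ≈ 29.9769 billion.

€29.98 billion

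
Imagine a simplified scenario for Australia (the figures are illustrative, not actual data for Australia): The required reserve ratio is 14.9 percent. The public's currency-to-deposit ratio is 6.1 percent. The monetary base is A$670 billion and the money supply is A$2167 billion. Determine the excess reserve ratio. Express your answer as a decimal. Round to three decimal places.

Using m = M/MB = 2167/670 ≈ 3.234328. Since m = (1 + c)/(c + rr + e), the denominator satisfies c + rr + e = (1 + c)/m = (1 + 0.061) / 3.234328 ≈ 0.328043.
With c = 0.061 and rr = 0.149, the excess reserve ratio is 0.328043 − 0.061 − 0.149 = 0.118043.

0.118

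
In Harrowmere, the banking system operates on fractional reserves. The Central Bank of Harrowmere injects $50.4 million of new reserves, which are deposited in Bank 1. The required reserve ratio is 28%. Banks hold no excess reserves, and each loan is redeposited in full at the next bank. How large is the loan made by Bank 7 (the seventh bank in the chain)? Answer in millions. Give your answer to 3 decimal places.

$5.055 million

Each bank lends a fraction (1 − rr) = 0.7200 of the deposit it receives, so Bank 7 receives 50.4·0.7200^6 and lends 50.4·0.7200^7 ≈ 5.0554 million.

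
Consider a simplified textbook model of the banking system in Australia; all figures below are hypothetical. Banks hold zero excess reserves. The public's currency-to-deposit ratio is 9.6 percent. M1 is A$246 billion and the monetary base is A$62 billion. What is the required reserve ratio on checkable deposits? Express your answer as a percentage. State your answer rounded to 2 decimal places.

18.02%

Using m = M/MB = 246/62 ≈ 3.967742. Since m = (1 + c)/(c + rr + e), the denominator satisfies c + rr + e = (1 + c)/m = (1 + 0.096) / 3.967742 ≈ 0.276228.
With c = 0.096 and e = 0, the required reserve ratio on checkable deposits is 0.276228 − 0.096 − 0 = 0.180228.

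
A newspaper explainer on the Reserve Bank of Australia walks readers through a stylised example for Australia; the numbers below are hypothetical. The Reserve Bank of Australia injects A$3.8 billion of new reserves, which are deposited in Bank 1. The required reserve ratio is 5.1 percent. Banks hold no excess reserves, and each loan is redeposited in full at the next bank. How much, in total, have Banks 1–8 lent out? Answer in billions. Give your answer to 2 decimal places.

Bank i lends (1 − rr)^i of the original deposit: Bank 1 lends 3.8·0.9490 = 3.6062, Bank 2 lends 3.8·0.9490² ≈ 3.4223, and so on.
Summing a geometric series: total = 3.8·[0.9490·(1 − 0.9490^8) / (1 − 0.9490)] ≈ 24.1931 billion.

A$24.19 billion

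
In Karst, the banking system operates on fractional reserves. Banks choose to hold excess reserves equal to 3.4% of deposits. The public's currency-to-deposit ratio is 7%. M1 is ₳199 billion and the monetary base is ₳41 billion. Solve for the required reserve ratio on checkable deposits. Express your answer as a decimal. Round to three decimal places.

Using m = M/MB = 199/41 ≈ 4.853659. Since m = (1 + c)/(c + rr + e), the denominator satisfies c + rr + e = (1 + c)/m = (1 + 0.07) / 4.853659 ≈ 0.220452.
With c = 0.07 and e = 0.034, the required reserve ratio on checkable deposits is 0.220452 − 0.07 − 0.034 = 0.116452.

0.116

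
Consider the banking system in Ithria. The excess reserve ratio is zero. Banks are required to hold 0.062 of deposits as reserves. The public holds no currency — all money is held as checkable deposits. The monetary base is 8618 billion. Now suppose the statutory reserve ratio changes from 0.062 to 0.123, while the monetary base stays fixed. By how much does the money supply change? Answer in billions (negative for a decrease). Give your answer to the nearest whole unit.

Initially m₁ = 1 / (0.062) ≈ 16.12903, so M₁ = 16.12903 × 8618 ≈ 138999.9805 billion.
After the change m₂ = 1 / (0.123) ≈ 8.13008, so M₂ = 8.13008 × 8618 ≈ 70065.0294 billion.
ΔM = M₂ − M₁ = 70065.0294 − 138999.9805 = -68934.9511 billion.

-68935 billion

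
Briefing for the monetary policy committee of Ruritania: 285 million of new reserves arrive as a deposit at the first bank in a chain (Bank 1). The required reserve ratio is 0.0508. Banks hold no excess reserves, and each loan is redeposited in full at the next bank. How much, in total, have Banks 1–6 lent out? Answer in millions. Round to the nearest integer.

1430 million

Bank i lends (1 − rr)^i of the original deposit: Bank 1 lends 285·0.9492 = 270.5220, Bank 2 lends 285·0.9492² ≈ 256.7795, and so on.
Summing a geometric series: total = 285·[0.9492·(1 − 0.9492^6) / (1 − 0.9492)] ≈ 1430.4354 million.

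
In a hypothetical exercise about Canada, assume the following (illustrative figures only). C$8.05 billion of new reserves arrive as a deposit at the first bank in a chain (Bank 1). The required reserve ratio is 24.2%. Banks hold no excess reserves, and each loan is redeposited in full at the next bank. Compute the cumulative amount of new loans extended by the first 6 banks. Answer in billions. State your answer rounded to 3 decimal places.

C$20.432 billion

Bank i lends (1 − rr)^i of the original deposit: Bank 1 lends 8.05·0.7580 = 6.1019, Bank 2 lends 8.05·0.7580² ≈ 4.6252, and so on.
Summing a geometric series: total = 8.05·[0.7580·(1 − 0.7580^6) / (1 − 0.7580)] ≈ 20.4319 billion.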